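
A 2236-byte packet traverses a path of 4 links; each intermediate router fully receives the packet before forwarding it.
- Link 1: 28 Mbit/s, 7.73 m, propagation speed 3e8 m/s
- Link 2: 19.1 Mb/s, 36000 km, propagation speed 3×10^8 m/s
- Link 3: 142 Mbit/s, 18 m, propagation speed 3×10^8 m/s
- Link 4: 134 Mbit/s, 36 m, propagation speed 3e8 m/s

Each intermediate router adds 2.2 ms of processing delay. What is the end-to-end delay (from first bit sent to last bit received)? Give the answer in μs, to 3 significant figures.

L = 2236 × 8 = 17888 bits.
Transmission delays (L/R per hop): 638.857, 936.545, 125.972, 133.493 μs; sum = 1834.87 μs.
Propagation delays (d/s per hop): 0.0257667, 120000, 0.06, 0.12 μs; sum = 120000 μs.
Processing at 3 router(s): 3 × 2.2 ms = 6600 μs.
End-to-end = 128000 μs.

128000 μs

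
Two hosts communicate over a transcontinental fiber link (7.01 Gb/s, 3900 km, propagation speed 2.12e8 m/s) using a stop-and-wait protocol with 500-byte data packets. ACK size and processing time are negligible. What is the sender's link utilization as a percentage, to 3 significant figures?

t_tx = L/R = 4000/7010000000 = 5.70613e-07 s.
t_prop = 3900000/212000000 = 0.0183962 s; RTT = 0.0367925 s.
Cycle = t_tx + RTT = 0.036793 s.
Utilization = t_tx / cycle = 5.70613e-07/0.036793 = 0.00155 %.

0.00155 %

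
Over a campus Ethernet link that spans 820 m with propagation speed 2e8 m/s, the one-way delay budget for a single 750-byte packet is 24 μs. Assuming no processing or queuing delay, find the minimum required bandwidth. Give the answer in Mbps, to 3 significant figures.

L = 6000 bits.
Propagation delay = 820 / 200000000 = 4.1 μs.
Transmission budget = 24 − 4.1 = 19.9 μs.
R ≥ L / t_tx = 6000 bits / 1.99e-05 s = 302 Mbps.

302 Mbps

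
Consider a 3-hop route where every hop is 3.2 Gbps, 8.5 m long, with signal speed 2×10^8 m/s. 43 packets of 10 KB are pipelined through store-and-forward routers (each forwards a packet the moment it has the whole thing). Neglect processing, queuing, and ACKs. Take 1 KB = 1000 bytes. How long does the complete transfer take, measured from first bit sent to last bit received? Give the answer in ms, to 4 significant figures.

1.125 ms

Per-hop transmission t_tx = L/R = 80000/3200000000 = 0.025 ms.
Per-hop propagation t_prop = 8.5/200000000 = 4.25e-05 ms.
Pipeline fill: first packet needs 3·t_tx to clear all hops; remaining 42 packets each add one t_tx.
Total = (3+43-1)·t_tx + 3·t_prop = 45·0.025 + 3·4.25e-05 = 1.125 ms.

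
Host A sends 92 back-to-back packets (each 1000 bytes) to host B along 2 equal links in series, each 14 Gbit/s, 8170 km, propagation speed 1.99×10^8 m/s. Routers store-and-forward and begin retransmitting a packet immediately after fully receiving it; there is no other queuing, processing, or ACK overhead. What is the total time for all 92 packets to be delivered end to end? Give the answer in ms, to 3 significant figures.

Per-hop transmission t_tx = L/R = 8000/14000000000 = 0.000571429 ms.
Per-hop propagation t_prop = 8170000/199000000 = 41.0553 ms.
Pipeline fill: first packet needs 2·t_tx to clear all hops; remaining 91 packets each add one t_tx.
Total = (2+92-1)·t_tx + 2·t_prop = 93·0.000571429 + 2·41.0553 = 82.2 ms.

82.2 ms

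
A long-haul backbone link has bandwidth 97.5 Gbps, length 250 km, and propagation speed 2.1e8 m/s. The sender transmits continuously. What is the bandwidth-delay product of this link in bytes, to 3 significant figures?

Propagation delay = 250000 / 210000000 = 0.00119048 s.
BDP = R × t_prop = 97500000000 × 0.00119048 = 116071000 bits.
In bytes: 116071000/8 = 14500000 bytes.

14500000 bytes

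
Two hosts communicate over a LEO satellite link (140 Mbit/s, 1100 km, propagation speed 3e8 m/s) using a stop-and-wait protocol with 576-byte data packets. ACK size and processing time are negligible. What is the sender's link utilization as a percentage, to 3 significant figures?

t_tx = L/R = 4608/140000000 = 3.29143e-05 s.
t_prop = 1100000/300000000 = 0.00366667 s; RTT = 0.00733333 s.
Cycle = t_tx + RTT = 0.00736625 s.
Utilization = t_tx / cycle = 3.29143e-05/0.00736625 = 0.447 %.

0.447 %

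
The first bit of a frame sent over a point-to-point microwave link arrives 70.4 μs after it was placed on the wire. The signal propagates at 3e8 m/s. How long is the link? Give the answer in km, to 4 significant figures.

d = s × t_prop = 300000000 × 7.04e-05 = 21.12 km.

21.12 km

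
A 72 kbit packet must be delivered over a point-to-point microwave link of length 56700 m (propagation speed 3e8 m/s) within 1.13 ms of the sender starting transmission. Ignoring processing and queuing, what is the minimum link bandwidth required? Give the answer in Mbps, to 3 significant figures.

76.5 Mbps

Propagation delay = 56700 / 300000000 = 0.189 ms.
Transmission budget = 1.13 − 0.189 = 0.941 ms.
R ≥ L / t_tx = 72000 bits / 0.000941 s = 76.5 Mbps.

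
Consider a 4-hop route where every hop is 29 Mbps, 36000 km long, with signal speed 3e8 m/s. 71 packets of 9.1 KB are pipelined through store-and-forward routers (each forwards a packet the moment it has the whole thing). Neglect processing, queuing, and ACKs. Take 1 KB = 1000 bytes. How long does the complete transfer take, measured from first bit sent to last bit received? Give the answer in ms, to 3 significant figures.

Per-hop transmission t_tx = L/R = 72800/29000000 = 2.51034 ms.
Per-hop propagation t_prop = 36000000/300000000 = 120 ms.
Pipeline fill: first packet needs 4·t_tx to clear all hops; remaining 70 packets each add one t_tx.
Total = (4+71-1)·t_tx + 4·t_prop = 74·2.51034 + 4·120 = 666 ms.

666 ms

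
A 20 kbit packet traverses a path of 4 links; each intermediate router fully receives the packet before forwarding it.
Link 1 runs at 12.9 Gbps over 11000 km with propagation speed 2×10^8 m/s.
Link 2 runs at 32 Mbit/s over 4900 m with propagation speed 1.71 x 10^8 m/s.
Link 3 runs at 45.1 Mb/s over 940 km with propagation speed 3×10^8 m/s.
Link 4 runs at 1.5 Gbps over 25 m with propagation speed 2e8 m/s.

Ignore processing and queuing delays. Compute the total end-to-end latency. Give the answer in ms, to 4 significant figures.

59.25 ms

L = 20000 bits.
Transmission delays (L/R per hop): 0.00155039, 0.625, 0.443459, 0.0133333 ms; sum = 1.08334 ms.
Propagation delays (d/s per hop): 55, 0.028655, 3.13333, 0.000125 ms; sum = 58.1621 ms.
End-to-end = 59.25 ms.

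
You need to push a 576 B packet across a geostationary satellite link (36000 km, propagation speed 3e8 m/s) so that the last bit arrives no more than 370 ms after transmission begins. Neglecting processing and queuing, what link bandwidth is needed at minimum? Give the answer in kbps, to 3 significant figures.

L = 4608 bits.
Propagation delay = 36000000 / 300000000 = 120 ms.
Transmission budget = 370 − 120 = 250 ms.
R ≥ L / t_tx = 4608 bits / 0.25 s = 18.4 kbps.

18.4 kbps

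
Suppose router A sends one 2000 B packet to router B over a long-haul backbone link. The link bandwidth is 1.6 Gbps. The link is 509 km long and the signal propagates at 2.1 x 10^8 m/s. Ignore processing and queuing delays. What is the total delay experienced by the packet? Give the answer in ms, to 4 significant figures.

2.434 ms

L = 2000 × 8 = 16000 bits.
Transmission delay = L/R = 16000 / 1600000000 = 0.01 ms.
Propagation delay = d/s = 509000 m / 210000000 m/s = 2.42381 ms.
Total = 2.434 ms.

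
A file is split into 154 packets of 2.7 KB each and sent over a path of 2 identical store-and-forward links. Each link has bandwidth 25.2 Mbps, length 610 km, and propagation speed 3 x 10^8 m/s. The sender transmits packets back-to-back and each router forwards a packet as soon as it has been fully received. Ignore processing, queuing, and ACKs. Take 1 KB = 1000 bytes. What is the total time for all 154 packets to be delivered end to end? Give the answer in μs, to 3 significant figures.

137000 μs

Per-hop transmission t_tx = L/R = 21600/25200000 = 857.143 μs.
Per-hop propagation t_prop = 610000/300000000 = 2033.33 μs.
Pipeline fill: first packet needs 2·t_tx to clear all hops; remaining 153 packets each add one t_tx.
Total = (2+154-1)·t_tx + 2·t_prop = 155·857.143 + 2·2033.33 = 137000 μs.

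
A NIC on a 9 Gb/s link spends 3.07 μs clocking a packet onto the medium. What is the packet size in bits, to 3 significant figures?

L = R × t_tx = 9000000000 b/s × 3.07e-06 s = 27630 bits.

27600 bits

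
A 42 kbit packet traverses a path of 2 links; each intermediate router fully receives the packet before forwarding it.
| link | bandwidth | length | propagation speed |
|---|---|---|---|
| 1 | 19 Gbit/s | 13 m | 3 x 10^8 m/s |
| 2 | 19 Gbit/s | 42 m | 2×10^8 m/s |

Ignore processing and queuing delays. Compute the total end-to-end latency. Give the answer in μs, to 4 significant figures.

L = 42000 bits.
Transmission delay per hop = L/R = 42000/19000000000 = 2.21053 μs; 2 hops → 4.42105 μs.
Propagation delays (d/s per hop): 0.0433333, 0.21 μs; sum = 0.253333 μs.
End-to-end = 4.674 μs.

4.674 μs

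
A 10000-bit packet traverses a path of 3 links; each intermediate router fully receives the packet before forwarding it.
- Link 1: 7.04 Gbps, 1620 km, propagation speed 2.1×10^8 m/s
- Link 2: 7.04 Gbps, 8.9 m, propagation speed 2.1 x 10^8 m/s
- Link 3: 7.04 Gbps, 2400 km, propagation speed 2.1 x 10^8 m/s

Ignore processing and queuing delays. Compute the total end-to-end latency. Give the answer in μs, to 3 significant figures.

Transmission delay per hop = L/R = 10000/7040000000 = 1.42045 μs; 3 hops → 4.26136 μs.
Propagation delays (d/s per hop): 7714.29, 0.042381, 11428.6 μs; sum = 19142.9 μs.
End-to-end = 19100 μs.

19100 μs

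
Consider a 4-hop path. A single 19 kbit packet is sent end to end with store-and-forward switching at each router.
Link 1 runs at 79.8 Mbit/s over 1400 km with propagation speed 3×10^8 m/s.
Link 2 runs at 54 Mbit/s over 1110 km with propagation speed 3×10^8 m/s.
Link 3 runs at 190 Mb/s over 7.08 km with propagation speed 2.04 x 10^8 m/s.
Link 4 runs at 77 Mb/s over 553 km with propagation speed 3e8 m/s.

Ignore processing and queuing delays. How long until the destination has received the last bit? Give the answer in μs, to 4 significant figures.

L = 19000 bits.
Transmission delays (L/R per hop): 238.095, 351.852, 100, 246.753 μs; sum = 936.7 μs.
Propagation delays (d/s per hop): 4666.67, 3700, 34.7059, 1843.33 μs; sum = 10244.7 μs.
End-to-end = 11180 μs.

11180 μs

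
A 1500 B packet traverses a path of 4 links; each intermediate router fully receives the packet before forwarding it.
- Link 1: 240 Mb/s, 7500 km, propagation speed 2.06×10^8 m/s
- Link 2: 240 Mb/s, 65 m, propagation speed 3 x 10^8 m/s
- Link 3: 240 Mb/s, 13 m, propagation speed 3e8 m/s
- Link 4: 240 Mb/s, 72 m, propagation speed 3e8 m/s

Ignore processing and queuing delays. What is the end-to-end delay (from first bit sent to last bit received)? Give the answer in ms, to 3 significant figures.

L = 1500 × 8 = 12000 bits.
Transmission delay per hop = L/R = 12000/240000000 = 0.05 ms; 4 hops → 0.2 ms.
Propagation delays (d/s per hop): 36.4078, 0.000216667, 4.33333e-05, 0.00024 ms; sum = 36.4083 ms.
End-to-end = 36.6 ms.

36.6 ms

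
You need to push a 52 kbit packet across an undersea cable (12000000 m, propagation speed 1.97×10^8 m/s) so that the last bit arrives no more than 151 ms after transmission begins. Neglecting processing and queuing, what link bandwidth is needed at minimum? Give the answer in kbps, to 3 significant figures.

577 kbps

Propagation delay = 12000000 / 197000000 = 60.9137 ms.
Transmission budget = 151 − 60.9137 = 90.0863 ms.
R ≥ L / t_tx = 52000 bits / 0.0900863 s = 577 kbps.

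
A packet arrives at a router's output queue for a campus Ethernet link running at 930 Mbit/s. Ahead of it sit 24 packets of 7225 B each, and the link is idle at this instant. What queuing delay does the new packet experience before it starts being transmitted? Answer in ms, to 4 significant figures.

Each queued packet: L/R = 57800/930000000 = 0.0621505 ms.
24 queued → 1.49161 ms.
Queuing delay = 1.492 ms.

1.492 ms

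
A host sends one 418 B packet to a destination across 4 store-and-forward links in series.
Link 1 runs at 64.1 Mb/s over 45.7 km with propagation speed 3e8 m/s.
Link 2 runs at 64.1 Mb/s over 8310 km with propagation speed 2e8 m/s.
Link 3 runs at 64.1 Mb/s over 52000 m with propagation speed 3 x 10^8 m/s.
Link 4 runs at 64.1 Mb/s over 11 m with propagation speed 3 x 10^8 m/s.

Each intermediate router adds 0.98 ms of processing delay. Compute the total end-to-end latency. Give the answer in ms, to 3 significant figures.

L = 418 × 8 = 3344 bits.
Transmission delay per hop = L/R = 3344/6.41e+07 = 0.0521685 ms; 4 hops → 0.208674 ms.
Propagation delays (d/s per hop): 0.152333, 41.55, 0.173333, 3.66667e-05 ms; sum = 41.8757 ms.
Processing at 3 router(s): 3 × 0.98 ms = 2.94 ms.
End-to-end = 45.0 ms.

45.0 ms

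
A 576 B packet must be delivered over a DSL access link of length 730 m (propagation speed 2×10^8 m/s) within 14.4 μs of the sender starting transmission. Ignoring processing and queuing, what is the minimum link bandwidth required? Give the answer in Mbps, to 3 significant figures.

429 Mbps

L = 4608 bits.
Propagation delay = 730 / 200000000 = 3.65 μs.
Transmission budget = 14.4 − 3.65 = 10.75 μs.
R ≥ L / t_tx = 4608 bits / 1.075e-05 s = 429 Mbps.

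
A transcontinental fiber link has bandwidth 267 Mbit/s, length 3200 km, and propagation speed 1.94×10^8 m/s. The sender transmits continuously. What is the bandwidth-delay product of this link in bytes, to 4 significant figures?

550500 bytes

Propagation delay = 3200000 / 194000000 = 0.0164948 s.
BDP = R × t_prop = 267000000 × 0.0164948 = 4404120 bits.
In bytes: 4404120/8 = 550500 bytes.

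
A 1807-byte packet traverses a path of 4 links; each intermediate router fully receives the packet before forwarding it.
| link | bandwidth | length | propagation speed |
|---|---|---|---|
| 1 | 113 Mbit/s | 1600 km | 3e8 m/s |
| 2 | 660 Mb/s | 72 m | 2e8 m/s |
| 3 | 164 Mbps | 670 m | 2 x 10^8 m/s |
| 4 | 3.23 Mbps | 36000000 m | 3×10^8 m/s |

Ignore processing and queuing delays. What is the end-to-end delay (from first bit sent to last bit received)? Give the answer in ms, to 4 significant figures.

130.1 ms

L = 1807 × 8 = 14456 bits.
Transmission delays (L/R per hop): 0.127929, 0.021903, 0.0881463, 4.47554 ms; sum = 4.71352 ms.
Propagation delays (d/s per hop): 5.33333, 0.00036, 0.00335, 120 ms; sum = 125.337 ms.
End-to-end = 130.1 ms.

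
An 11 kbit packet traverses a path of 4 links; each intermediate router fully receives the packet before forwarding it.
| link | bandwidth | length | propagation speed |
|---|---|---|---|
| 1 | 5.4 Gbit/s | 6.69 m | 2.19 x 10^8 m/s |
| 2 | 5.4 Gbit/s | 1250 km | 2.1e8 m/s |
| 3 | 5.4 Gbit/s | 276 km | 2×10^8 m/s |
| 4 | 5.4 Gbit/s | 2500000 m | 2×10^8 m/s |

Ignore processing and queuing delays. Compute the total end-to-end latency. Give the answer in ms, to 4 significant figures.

19.84 ms

L = 11000 bits.
Transmission delay per hop = L/R = 11000/5400000000 = 0.00203704 ms; 4 hops → 0.00814815 ms.
Propagation delays (d/s per hop): 3.05479e-05, 5.95238, 1.38, 12.5 ms; sum = 19.8324 ms.
End-to-end = 19.84 ms.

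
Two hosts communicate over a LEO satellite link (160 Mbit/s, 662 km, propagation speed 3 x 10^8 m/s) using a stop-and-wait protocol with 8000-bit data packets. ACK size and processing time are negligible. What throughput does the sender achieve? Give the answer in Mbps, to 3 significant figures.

t_tx = L/R = 8000/160000000 = 5e-05 s.
t_prop = 662000/300000000 = 0.00220667 s; RTT = 0.00441333 s.
Cycle = t_tx + RTT = 0.00446333 s.
Throughput = L / cycle = 8000 / 0.00446333 = 1.79 Mbps.

1.79 Mbps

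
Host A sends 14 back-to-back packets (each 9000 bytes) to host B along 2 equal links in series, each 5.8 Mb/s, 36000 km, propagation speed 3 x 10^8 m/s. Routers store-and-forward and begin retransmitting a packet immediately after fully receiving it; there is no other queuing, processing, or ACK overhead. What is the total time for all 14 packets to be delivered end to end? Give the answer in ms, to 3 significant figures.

Per-hop transmission t_tx = L/R = 72000/5800000 = 12.4138 ms.
Per-hop propagation t_prop = 36000000/300000000 = 120 ms.
Pipeline fill: first packet needs 2·t_tx to clear all hops; remaining 13 packets each add one t_tx.
Total = (2+14-1)·t_tx + 2·t_prop = 15·12.4138 + 2·120 = 426 ms.

426 ms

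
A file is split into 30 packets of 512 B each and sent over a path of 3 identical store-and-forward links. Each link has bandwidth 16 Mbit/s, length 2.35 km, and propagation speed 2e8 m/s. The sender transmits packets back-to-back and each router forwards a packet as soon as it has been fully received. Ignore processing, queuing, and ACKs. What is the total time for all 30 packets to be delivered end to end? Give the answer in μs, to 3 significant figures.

Per-hop transmission t_tx = L/R = 4096/16000000 = 256 μs.
Per-hop propagation t_prop = 2350/200000000 = 11.75 μs.
Pipeline fill: first packet needs 3·t_tx to clear all hops; remaining 29 packets each add one t_tx.
Total = (3+30-1)·t_tx + 3·t_prop = 32·256 + 3·11.75 = 8230 μs.

8230 μs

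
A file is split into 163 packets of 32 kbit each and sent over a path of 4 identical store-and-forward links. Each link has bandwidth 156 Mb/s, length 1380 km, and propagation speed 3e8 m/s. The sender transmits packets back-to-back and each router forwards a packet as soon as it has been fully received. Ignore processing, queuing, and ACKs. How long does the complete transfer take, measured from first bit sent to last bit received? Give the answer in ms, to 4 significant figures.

52.45 ms

Per-hop transmission t_tx = L/R = 32000/156000000 = 0.205128 ms.
Per-hop propagation t_prop = 1380000/300000000 = 4.6 ms.
Pipeline fill: first packet needs 4·t_tx to clear all hops; remaining 162 packets each add one t_tx.
Total = (4+163-1)·t_tx + 4·t_prop = 166·0.205128 + 4·4.6 = 52.45 ms.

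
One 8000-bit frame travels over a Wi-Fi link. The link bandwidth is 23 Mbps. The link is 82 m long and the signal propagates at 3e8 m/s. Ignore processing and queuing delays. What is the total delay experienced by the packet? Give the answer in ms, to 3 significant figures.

0.348 ms

Transmission delay = L/R = 8000 / 23000000 = 0.347826 ms.
Propagation delay = d/s = 82 m / 300000000 m/s = 0.000273333 ms.
Total = 0.348 ms.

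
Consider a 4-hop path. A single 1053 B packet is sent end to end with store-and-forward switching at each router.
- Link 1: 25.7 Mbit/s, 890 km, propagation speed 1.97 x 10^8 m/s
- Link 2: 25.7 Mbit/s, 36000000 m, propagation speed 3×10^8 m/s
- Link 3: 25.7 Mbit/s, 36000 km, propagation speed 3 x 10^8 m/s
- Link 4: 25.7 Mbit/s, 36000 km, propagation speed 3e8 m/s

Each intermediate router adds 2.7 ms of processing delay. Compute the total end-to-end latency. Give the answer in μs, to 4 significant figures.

373900 μs

L = 1053 × 8 = 8424 bits.
Transmission delay per hop = L/R = 8424/25700000 = 327.782 μs; 4 hops → 1311.13 μs.
Propagation delays (d/s per hop): 4517.77, 120000, 120000, 120000 μs; sum = 364518 μs.
Processing at 3 router(s): 3 × 2.7 ms = 8100 μs.
End-to-end = 373900 μs.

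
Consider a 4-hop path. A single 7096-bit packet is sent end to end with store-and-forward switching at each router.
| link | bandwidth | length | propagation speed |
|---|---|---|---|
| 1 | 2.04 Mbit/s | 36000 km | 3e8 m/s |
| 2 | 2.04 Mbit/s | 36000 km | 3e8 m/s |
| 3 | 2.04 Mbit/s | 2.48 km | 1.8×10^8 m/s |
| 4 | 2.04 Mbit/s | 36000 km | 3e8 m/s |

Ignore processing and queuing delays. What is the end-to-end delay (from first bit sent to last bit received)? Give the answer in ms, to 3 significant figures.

Transmission delay per hop = L/R = 7096/2040000 = 3.47843 ms; 4 hops → 13.9137 ms.
Propagation delays (d/s per hop): 120, 120, 0.0137778, 120 ms; sum = 360.014 ms.
End-to-end = 374 ms.

374 ms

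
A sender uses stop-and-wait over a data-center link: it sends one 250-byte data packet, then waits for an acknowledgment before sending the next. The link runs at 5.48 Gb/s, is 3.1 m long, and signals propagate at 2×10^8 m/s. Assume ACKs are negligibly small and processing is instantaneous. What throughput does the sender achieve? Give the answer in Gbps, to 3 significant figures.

t_tx = L/R = 2000/5480000000 = 3.64964e-07 s.
t_prop = 3.1/200000000 = 1.55e-08 s; RTT = 3.1e-08 s.
Cycle = t_tx + RTT = 3.95964e-07 s.
Throughput = L / cycle = 2000 / 3.95964e-07 = 5.05 Gbps.

5.05 Gbps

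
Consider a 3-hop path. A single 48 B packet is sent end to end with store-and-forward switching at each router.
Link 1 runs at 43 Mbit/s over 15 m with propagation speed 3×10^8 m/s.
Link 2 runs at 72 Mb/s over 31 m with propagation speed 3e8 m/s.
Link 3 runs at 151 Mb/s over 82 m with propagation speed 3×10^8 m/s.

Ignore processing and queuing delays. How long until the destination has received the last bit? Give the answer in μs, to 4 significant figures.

17.23 μs

L = 48 × 8 = 384 bits.
Transmission delays (L/R per hop): 8.93023, 5.33333, 2.54305 μs; sum = 16.8066 μs.
Propagation delays (d/s per hop): 0.05, 0.103333, 0.273333 μs; sum = 0.426667 μs.
End-to-end = 17.23 μs.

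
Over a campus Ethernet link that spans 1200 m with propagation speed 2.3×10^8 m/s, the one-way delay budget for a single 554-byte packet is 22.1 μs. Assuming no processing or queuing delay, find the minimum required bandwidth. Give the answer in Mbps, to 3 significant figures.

L = 4432 bits.
Propagation delay = 1200 / 2.3e+08 = 5.21739 μs.
Transmission budget = 22.1 − 5.21739 = 16.8826 μs.
R ≥ L / t_tx = 4432 bits / 1.68826e-05 s = 263 Mbps.

263 Mbps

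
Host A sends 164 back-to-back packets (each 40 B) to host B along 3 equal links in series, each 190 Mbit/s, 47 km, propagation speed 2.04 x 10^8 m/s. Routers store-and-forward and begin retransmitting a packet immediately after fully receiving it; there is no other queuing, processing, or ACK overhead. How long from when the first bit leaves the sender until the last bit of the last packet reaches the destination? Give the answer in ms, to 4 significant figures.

Per-hop transmission t_tx = L/R = 320/190000000 = 0.00168421 ms.
Per-hop propagation t_prop = 47000/204000000 = 0.230392 ms.
Pipeline fill: first packet needs 3·t_tx to clear all hops; remaining 163 packets each add one t_tx.
Total = (3+164-1)·t_tx + 3·t_prop = 166·0.00168421 + 3·0.230392 = 0.9708 ms.

0.9708 ms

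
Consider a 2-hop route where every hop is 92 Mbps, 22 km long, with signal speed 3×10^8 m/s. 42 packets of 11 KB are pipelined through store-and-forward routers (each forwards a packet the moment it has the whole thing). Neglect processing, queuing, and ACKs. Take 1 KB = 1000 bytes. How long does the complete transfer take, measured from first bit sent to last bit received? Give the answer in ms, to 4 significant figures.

Per-hop transmission t_tx = L/R = 88000/92000000 = 0.956522 ms.
Per-hop propagation t_prop = 22000/300000000 = 0.0733333 ms.
Pipeline fill: first packet needs 2·t_tx to clear all hops; remaining 41 packets each add one t_tx.
Total = (2+42-1)·t_tx + 2·t_prop = 43·0.956522 + 2·0.0733333 = 41.28 ms.

41.28 ms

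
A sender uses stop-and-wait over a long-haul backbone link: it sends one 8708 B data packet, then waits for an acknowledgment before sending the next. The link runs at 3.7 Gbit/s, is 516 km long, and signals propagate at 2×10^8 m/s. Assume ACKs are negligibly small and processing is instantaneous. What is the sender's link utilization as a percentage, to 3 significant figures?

t_tx = L/R = 69664/3700000000 = 1.88281e-05 s.
t_prop = 516000/200000000 = 0.00258 s; RTT = 0.00516 s.
Cycle = t_tx + RTT = 0.00517883 s.
Utilization = t_tx / cycle = 1.88281e-05/0.00517883 = 0.364 %.

0.364 %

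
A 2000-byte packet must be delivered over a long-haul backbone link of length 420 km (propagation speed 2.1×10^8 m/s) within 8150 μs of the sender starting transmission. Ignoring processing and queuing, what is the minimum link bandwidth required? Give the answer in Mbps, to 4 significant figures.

2.602 Mbps

L = 16000 bits.
Propagation delay = 420000 / 210000000 = 2000 μs.
Transmission budget = 8150 − 2000 = 6150 μs.
R ≥ L / t_tx = 16000 bits / 0.00615 s = 2.602 Mbps.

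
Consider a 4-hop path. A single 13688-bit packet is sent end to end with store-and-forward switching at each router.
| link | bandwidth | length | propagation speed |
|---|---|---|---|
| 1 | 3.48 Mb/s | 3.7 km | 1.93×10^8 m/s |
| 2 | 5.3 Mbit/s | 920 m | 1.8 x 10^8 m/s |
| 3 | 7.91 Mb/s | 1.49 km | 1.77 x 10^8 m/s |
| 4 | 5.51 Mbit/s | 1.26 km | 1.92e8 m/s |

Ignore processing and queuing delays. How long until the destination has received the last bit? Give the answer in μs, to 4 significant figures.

Transmission delays (L/R per hop): 3933.33, 2582.64, 1730.47, 2484.21 μs; sum = 10730.7 μs.
Propagation delays (d/s per hop): 19.171, 5.11111, 8.41808, 6.5625 μs; sum = 39.2627 μs.
End-to-end = 10770 μs.

10770 μs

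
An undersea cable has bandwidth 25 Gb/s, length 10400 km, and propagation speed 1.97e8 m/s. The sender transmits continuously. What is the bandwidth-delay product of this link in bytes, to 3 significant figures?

Propagation delay = 10400000 / 197000000 = 0.0527919 s.
BDP = R × t_prop = 25000000000 × 0.0527919 = 1319800000 bits.
In bytes: 1319800000/8 = 165000000 bytes.

165000000 bytes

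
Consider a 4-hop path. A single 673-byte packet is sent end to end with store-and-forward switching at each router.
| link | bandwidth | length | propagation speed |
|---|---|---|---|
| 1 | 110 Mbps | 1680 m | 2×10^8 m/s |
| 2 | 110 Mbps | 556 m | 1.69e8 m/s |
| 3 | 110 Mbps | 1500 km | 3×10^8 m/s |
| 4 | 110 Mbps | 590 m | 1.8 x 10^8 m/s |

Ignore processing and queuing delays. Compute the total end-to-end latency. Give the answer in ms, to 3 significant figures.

L = 673 × 8 = 5384 bits.
Transmission delay per hop = L/R = 5384/110000000 = 0.0489455 ms; 4 hops → 0.195782 ms.
Propagation delays (d/s per hop): 0.0084, 0.00328994, 5, 0.00327778 ms; sum = 5.01497 ms.
End-to-end = 5.21 ms.

5.21 ms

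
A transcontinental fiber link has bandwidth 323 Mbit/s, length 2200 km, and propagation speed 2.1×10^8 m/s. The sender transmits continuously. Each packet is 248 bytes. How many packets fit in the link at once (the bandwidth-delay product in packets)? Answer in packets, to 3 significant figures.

Propagation delay = 2200000 / 210000000 = 0.0104762 s.
BDP = R × t_prop = 323000000 × 0.0104762 = 3383810 bits.
In packets of 1984 bits: 1710 packets.

1710 packets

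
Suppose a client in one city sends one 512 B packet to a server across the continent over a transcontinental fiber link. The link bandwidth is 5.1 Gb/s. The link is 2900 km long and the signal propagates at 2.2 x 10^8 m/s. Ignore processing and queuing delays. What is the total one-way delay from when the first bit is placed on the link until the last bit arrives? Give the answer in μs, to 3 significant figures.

13200 μs

L = 512 × 8 = 4096 bits.
Transmission delay = L/R = 4096 / 5100000000 = 0.803137 μs.
Propagation delay = d/s = 2900000 m / 2.2e+08 m/s = 13181.8 μs.
Total = 13200 μs.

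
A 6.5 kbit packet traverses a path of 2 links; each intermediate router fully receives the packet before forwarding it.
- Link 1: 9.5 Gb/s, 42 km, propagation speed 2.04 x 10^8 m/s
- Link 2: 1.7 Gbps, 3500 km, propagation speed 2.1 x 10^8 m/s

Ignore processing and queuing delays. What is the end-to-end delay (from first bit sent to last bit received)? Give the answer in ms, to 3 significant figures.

16.9 ms

L = 6500 bits.
Transmission delays (L/R per hop): 0.000684211, 0.00382353 ms; sum = 0.00450774 ms.
Propagation delays (d/s per hop): 0.205882, 16.6667 ms; sum = 16.8725 ms.
End-to-end = 16.9 ms.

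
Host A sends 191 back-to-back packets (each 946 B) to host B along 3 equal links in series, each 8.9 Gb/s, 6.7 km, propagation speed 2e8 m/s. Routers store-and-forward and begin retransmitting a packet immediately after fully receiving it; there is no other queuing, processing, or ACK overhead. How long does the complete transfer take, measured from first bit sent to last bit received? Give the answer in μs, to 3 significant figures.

Per-hop transmission t_tx = L/R = 7568/8900000000 = 0.850337 μs.
Per-hop propagation t_prop = 6700/200000000 = 33.5 μs.
Pipeline fill: first packet needs 3·t_tx to clear all hops; remaining 190 packets each add one t_tx.
Total = (3+191-1)·t_tx + 3·t_prop = 193·0.850337 + 3·33.5 = 265 μs.

265 μs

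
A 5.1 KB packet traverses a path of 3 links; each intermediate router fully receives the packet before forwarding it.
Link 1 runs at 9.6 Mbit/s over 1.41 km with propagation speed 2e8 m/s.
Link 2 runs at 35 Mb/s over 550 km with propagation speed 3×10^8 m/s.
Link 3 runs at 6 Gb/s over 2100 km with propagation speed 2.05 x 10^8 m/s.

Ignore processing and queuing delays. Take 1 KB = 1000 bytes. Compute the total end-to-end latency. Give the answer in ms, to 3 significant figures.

17.5 ms

L = 40800 bits.
Transmission delays (L/R per hop): 4.25, 1.16571, 0.0068 ms; sum = 5.42251 ms.
Propagation delays (d/s per hop): 0.00705, 1.83333, 10.2439 ms; sum = 12.0843 ms.
End-to-end = 17.5 ms.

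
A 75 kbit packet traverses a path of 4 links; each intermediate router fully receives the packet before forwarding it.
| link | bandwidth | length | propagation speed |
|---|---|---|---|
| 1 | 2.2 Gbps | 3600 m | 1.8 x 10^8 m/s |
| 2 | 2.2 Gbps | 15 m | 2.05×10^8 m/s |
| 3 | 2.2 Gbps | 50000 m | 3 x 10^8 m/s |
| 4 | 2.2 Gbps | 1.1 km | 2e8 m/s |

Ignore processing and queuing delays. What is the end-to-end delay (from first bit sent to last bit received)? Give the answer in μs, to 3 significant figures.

329 μs

L = 75000 bits.
Transmission delay per hop = L/R = 75000/2200000000 = 34.0909 μs; 4 hops → 136.364 μs.
Propagation delays (d/s per hop): 20, 0.0731707, 166.667, 5.5 μs; sum = 192.24 μs.
End-to-end = 329 μs.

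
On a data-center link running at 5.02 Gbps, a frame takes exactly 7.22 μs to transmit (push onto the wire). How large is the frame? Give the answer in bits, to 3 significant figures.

L = R × t_tx = 5020000000 b/s × 7.22e-06 s = 36244.4 bits.

36200 bits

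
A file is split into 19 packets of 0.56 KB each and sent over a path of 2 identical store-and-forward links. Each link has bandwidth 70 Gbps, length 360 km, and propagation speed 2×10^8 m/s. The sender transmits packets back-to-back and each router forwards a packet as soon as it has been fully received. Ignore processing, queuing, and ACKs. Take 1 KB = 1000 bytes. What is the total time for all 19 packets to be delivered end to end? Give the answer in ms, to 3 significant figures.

3.60 ms

Per-hop transmission t_tx = L/R = 4480/70000000000 = 6.4e-05 ms.
Per-hop propagation t_prop = 360000/200000000 = 1.8 ms.
Pipeline fill: first packet needs 2·t_tx to clear all hops; remaining 18 packets each add one t_tx.
Total = (2+19-1)·t_tx + 2·t_prop = 20·6.4e-05 + 2·1.8 = 3.60 ms.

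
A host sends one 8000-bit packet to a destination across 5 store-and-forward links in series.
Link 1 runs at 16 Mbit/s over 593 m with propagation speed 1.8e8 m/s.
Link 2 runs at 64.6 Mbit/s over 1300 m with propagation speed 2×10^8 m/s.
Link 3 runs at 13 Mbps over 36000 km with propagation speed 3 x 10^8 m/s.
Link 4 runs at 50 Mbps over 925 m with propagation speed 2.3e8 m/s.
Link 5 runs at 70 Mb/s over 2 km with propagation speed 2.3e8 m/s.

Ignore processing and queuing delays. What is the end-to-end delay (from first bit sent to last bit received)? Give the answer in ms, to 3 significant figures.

122 ms

Transmission delays (L/R per hop): 0.5, 0.123839, 0.615385, 0.16, 0.114286 ms; sum = 1.51351 ms.
Propagation delays (d/s per hop): 0.00329444, 0.0065, 120, 0.00402174, 0.00869565 ms; sum = 120.023 ms.
End-to-end = 122 ms.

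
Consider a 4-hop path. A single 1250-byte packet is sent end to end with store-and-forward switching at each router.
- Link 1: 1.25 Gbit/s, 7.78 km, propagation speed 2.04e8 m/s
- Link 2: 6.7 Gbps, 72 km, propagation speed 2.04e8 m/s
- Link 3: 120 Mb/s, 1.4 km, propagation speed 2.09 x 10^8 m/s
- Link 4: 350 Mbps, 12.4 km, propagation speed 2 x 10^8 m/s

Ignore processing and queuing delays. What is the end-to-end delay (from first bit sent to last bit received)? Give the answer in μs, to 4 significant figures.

581.2 μs

L = 1250 × 8 = 10000 bits.
Transmission delays (L/R per hop): 8, 1.49254, 83.3333, 28.5714 μs; sum = 121.397 μs.
Propagation delays (d/s per hop): 38.1373, 352.941, 6.69856, 62 μs; sum = 459.777 μs.
End-to-end = 581.2 μs.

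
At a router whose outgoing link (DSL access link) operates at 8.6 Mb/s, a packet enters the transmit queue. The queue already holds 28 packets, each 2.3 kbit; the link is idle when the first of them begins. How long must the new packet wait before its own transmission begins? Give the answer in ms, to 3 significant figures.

7.49 ms

Each queued packet: L/R = 2300/8600000 = 0.267442 ms.
28 queued → 7.48837 ms.
Queuing delay = 7.49 ms.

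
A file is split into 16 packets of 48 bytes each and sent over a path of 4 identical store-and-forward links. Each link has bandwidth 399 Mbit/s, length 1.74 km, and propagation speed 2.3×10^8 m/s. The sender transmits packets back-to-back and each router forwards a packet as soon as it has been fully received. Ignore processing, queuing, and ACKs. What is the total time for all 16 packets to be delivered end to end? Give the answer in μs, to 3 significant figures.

Per-hop transmission t_tx = L/R = 384/399000000 = 0.962406 μs.
Per-hop propagation t_prop = 1740/2.3e+08 = 7.56522 μs.
Pipeline fill: first packet needs 4·t_tx to clear all hops; remaining 15 packets each add one t_tx.
Total = (4+16-1)·t_tx + 4·t_prop = 19·0.962406 + 4·7.56522 = 48.5 μs.

48.5 μs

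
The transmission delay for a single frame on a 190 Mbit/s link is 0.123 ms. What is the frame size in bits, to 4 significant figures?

23370 bits

L = R × t_tx = 190000000 b/s × 0.000123 s = 23370 bits.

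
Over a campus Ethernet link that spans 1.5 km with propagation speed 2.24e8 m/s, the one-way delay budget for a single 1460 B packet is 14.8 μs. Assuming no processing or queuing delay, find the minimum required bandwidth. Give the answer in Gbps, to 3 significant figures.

L = 11680 bits.
Propagation delay = 1500 / 2.24e+08 = 6.69643 μs.
Transmission budget = 14.8 − 6.69643 = 8.10357 μs.
R ≥ L / t_tx = 11680 bits / 8.10357e-06 s = 1.44 Gbps.

1.44 Gbps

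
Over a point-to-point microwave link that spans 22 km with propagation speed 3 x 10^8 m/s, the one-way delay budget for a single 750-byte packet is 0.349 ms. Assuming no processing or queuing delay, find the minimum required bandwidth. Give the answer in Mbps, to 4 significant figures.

21.77 Mbps

L = 6000 bits.
Propagation delay = 22000 / 300000000 = 0.0733333 ms.
Transmission budget = 0.349 − 0.0733333 = 0.275667 ms.
R ≥ L / t_tx = 6000 bits / 0.000275667 s = 21.77 Mbps.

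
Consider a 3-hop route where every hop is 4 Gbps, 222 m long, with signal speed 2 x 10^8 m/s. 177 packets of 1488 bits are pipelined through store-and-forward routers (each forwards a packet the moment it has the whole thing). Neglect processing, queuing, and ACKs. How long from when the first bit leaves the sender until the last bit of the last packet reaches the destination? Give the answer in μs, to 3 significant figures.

69.9 μs

Per-hop transmission t_tx = L/R = 1488/4000000000 = 0.372 μs.
Per-hop propagation t_prop = 222/200000000 = 1.11 μs.
Pipeline fill: first packet needs 3·t_tx to clear all hops; remaining 176 packets each add one t_tx.
Total = (3+177-1)·t_tx + 3·t_prop = 179·0.372 + 3·1.11 = 69.9 μs.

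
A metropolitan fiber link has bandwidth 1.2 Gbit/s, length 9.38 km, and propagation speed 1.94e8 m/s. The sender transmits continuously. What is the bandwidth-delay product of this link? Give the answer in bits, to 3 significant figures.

Propagation delay = 9380 / 194000000 = 4.83505e-05 s.
BDP = R × t_prop = 1200000000 × 4.83505e-05 = 58020.6 bits.

58000 bits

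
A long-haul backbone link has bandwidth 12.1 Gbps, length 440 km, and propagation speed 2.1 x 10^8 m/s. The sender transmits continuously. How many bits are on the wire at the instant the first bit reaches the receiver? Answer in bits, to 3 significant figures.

Propagation delay = 440000 / 210000000 = 0.00209524 s.
BDP = R × t_prop = 12100000000 × 0.00209524 = 25352400 bits.

25400000 bits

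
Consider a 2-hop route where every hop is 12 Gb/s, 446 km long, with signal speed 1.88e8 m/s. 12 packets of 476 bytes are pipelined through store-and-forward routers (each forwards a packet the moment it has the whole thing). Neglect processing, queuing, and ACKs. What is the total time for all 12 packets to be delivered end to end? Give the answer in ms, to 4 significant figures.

4.749 ms

Per-hop transmission t_tx = L/R = 3808/12000000000 = 0.000317333 ms.
Per-hop propagation t_prop = 446000/188000000 = 2.37234 ms.
Pipeline fill: first packet needs 2·t_tx to clear all hops; remaining 11 packets each add one t_tx.
Total = (2+12-1)·t_tx + 2·t_prop = 13·0.000317333 + 2·2.37234 = 4.749 ms.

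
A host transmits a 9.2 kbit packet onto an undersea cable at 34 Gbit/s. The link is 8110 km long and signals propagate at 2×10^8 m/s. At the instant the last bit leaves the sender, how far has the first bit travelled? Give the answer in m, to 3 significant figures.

54.1 m

t_tx = L/R = 9200/34000000000 = 2.70588e-07 s.
Distance = s × t_tx = 200000000 × 2.70588e-07 = 54.1 m.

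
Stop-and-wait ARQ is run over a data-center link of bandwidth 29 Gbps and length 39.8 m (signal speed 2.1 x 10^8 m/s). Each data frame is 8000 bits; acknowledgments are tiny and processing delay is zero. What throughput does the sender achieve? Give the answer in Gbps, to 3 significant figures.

12.2 Gbps

t_tx = L/R = 8000/29000000000 = 2.75862e-07 s.
t_prop = 39.8/210000000 = 1.89524e-07 s; RTT = 3.79048e-07 s.
Cycle = t_tx + RTT = 6.5491e-07 s.
Throughput = L / cycle = 8000 / 6.5491e-07 = 12.2 Gbps.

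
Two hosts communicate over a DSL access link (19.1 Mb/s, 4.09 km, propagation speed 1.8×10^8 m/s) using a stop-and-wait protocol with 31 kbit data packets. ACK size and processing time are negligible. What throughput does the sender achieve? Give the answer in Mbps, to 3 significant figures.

18.6 Mbps

t_tx = L/R = 31000/19100000 = 0.00162304 s.
t_prop = 4090/180000000 = 2.27222e-05 s; RTT = 4.54444e-05 s.
Cycle = t_tx + RTT = 0.00166848 s.
Throughput = L / cycle = 31000 / 0.00166848 = 18.6 Mbps.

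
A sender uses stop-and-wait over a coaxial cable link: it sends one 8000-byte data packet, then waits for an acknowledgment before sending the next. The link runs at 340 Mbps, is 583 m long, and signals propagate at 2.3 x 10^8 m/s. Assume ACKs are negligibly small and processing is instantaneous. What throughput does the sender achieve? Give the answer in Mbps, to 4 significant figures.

t_tx = L/R = 64000/340000000 = 0.000188235 s.
t_prop = 583/2.3e+08 = 2.53478e-06 s; RTT = 5.06957e-06 s.
Cycle = t_tx + RTT = 0.000193305 s.
Throughput = L / cycle = 64000 / 0.000193305 = 331.1 Mbps.

331.1 Mbps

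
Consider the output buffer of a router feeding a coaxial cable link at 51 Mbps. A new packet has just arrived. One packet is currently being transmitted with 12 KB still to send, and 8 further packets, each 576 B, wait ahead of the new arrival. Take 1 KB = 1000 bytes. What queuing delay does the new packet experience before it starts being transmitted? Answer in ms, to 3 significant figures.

Each queued packet: L/R = 4608/51000000 = 0.0903529 ms.
8 queued → 0.722824 ms.
Plus remaining 96000 bits of current packet: 1.88235 ms.
Queuing delay = 2.61 ms.

2.61 ms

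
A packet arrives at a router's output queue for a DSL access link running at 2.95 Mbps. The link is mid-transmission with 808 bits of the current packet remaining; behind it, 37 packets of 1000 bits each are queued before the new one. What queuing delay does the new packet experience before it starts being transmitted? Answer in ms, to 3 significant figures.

12.8 ms

Each queued packet: L/R = 1000/2950000 = 0.338983 ms.
37 queued → 12.5424 ms.
Plus remaining 808 bits of current packet: 0.273898 ms.
Queuing delay = 12.8 ms.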